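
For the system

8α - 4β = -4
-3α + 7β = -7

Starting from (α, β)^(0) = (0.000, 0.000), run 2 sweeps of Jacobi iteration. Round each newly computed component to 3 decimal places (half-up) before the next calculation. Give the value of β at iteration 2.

Iteration 1:
  α = (-4 - (-4)·0.000) / (8) = -0.500
  β = (-7 - (-3)·0.000) / (7) = -1.000
Iteration 2:
  α = (-4 - (-4)·-1.000) / (8) = -1.000
  β = (-7 - (-3)·-0.500) / (7) = -1.214

-1.214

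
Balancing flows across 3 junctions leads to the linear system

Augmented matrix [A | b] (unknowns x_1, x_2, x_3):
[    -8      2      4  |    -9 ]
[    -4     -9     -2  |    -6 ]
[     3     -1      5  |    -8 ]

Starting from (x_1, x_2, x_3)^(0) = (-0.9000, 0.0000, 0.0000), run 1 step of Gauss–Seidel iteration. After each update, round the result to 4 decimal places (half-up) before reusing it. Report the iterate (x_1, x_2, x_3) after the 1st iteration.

(1.1250, 0.1667, -2.2417)

Iteration 1:
  x_1 = (-9 - (2)·0.0000 - (4)·0.0000) / (-8) = 1.1250
  x_2 = (-6 - (-4)·1.1250 - (-2)·0.0000) / (-9) = 0.1667
  x_3 = (-8 - (3)·1.1250 - (-1)·0.1667) / (5) = -2.2417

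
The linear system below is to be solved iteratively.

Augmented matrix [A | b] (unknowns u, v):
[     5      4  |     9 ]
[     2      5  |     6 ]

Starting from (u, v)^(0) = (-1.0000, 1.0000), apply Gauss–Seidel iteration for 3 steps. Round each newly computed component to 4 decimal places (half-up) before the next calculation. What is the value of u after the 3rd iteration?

1.2112

Iteration 1:
  u = (9 - (4)·1.0000) / (5) = 1.0000
  v = (6 - (2)·1.0000) / (5) = 0.8000
Iteration 2:
  u = (9 - (4)·0.8000) / (5) = 1.1600
  v = (6 - (2)·1.1600) / (5) = 0.7360
Iteration 3:
  u = (9 - (4)·0.7360) / (5) = 1.2112
  v = (6 - (2)·1.2112) / (5) = 0.7155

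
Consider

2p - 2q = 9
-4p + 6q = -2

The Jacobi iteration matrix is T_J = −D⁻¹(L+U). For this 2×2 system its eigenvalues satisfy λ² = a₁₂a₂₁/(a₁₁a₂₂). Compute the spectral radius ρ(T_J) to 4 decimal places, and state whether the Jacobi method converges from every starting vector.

0.8165

a₁₂a₂₁/(a₁₁a₂₂) = (-2)·(-4) / ((2)·(6)) = 0.666667
ρ = √|0.666667| = √0.666667 = 0.8165
ρ < 1, so Jacobi converges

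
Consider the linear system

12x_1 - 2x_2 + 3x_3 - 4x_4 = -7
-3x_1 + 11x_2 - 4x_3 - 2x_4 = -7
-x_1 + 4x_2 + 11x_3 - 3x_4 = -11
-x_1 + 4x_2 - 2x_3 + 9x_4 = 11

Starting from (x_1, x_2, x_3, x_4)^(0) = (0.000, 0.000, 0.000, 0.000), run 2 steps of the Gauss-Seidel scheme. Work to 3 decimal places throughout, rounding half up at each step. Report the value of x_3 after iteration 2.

-0.390

Iteration 1:
  x_1 = (-7 - (-2)·0.000 - (3)·0.000 - (-4)·0.000) / (12) = -0.583
  x_2 = (-7 - (-3)·-0.583 - (-4)·0.000 - (-2)·0.000) / (11) = -0.795
  x_3 = (-11 - (-1)·-0.583 - (4)·-0.795 - (-3)·0.000) / (11) = -0.764
  x_4 = (11 - (-1)·-0.583 - (4)·-0.795 - (-2)·-0.764) / (9) = 1.341
Iteration 2:
  x_1 = (-7 - (-2)·-0.795 - (3)·-0.764 - (-4)·1.341) / (12) = -0.078
  x_2 = (-7 - (-3)·-0.078 - (-4)·-0.764 - (-2)·1.341) / (11) = -0.692
  x_3 = (-11 - (-1)·-0.078 - (4)·-0.692 - (-3)·1.341) / (11) = -0.390
  x_4 = (11 - (-1)·-0.078 - (4)·-0.692 - (-2)·-0.390) / (9) = 1.434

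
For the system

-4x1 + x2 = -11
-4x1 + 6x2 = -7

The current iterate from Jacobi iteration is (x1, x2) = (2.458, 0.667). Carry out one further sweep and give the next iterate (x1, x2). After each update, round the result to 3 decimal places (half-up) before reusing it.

One sweep:
  x1 = (-11 - (1)·0.667) / (-4) = 2.917
  x2 = (-7 - (-4)·2.458) / (6) = 0.472

(2.917, 0.472)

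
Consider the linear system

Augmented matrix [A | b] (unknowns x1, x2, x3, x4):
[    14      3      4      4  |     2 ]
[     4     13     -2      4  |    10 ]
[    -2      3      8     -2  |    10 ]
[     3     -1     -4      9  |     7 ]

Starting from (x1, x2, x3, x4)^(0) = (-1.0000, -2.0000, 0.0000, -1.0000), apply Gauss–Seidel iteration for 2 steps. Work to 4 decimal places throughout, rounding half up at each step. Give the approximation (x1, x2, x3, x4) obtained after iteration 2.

Iteration 1:
  x1 = (2 - (3)·-2.0000 - (4)·0.0000 - (4)·-1.0000) / (14) = 0.8571
  x2 = (10 - (4)·0.8571 - (-2)·0.0000 - (4)·-1.0000) / (13) = 0.8132
  x3 = (10 - (-2)·0.8571 - (3)·0.8132 - (-2)·-1.0000) / (8) = 0.9093
  x4 = (7 - (3)·0.8571 - (-1)·0.8132 - (-4)·0.9093) / (9) = 0.9866
Iteration 2:
  x1 = (2 - (3)·0.8132 - (4)·0.9093 - (4)·0.9866) / (14) = -0.5731
  x2 = (10 - (4)·-0.5731 - (-2)·0.9093 - (4)·0.9866) / (13) = 0.7819
  x3 = (10 - (-2)·-0.5731 - (3)·0.7819 - (-2)·0.9866) / (8) = 1.0602
  x4 = (7 - (3)·-0.5731 - (-1)·0.7819 - (-4)·1.0602) / (9) = 1.5269

(-0.5731, 0.7819, 1.0602, 1.5269)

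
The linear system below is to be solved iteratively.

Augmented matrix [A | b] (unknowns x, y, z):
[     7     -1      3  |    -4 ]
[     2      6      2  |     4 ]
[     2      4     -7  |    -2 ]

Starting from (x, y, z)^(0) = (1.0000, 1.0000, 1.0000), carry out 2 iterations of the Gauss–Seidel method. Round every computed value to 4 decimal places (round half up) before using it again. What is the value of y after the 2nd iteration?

0.7525

Iteration 1:
  x = (-4 - (-1)·1.0000 - (3)·1.0000) / (7) = -0.8571
  y = (4 - (2)·-0.8571 - (2)·1.0000) / (6) = 0.6190
  z = (-2 - (2)·-0.8571 - (4)·0.6190) / (-7) = 0.3945
Iteration 2:
  x = (-4 - (-1)·0.6190 - (3)·0.3945) / (7) = -0.6521
  y = (4 - (2)·-0.6521 - (2)·0.3945) / (6) = 0.7525
  z = (-2 - (2)·-0.6521 - (4)·0.7525) / (-7) = 0.5294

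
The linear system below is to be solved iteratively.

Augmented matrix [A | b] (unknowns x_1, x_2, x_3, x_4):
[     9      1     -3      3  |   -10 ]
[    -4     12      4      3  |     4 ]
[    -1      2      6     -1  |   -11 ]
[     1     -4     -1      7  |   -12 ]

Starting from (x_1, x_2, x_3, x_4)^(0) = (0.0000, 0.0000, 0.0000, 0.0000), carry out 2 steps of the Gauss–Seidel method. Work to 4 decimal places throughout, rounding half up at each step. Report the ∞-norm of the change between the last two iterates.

1.1200

Iteration 1:
  x_1 = (-10 - (1)·0.0000 - (-3)·0.0000 - (3)·0.0000) / (9) = -1.1111
  x_2 = (4 - (-4)·-1.1111 - (4)·0.0000 - (3)·0.0000) / (12) = -0.0370
  x_3 = (-11 - (-1)·-1.1111 - (2)·-0.0370 - (-1)·0.0000) / (6) = -2.0062
  x_4 = (-12 - (1)·-1.1111 - (-4)·-0.0370 - (-1)·-2.0062) / (7) = -1.8633
Iteration 2:
  x_1 = (-10 - (1)·-0.0370 - (-3)·-2.0062 - (3)·-1.8633) / (9) = -1.1546
  x_2 = (4 - (-4)·-1.1546 - (4)·-2.0062 - (3)·-1.8633) / (12) = 1.0830
  x_3 = (-11 - (-1)·-1.1546 - (2)·1.0830 - (-1)·-1.8633) / (6) = -2.6973
  x_4 = (-12 - (1)·-1.1546 - (-4)·1.0830 - (-1)·-2.6973) / (7) = -1.3158
Change: (-0.0435, 1.1200, -0.6911, 0.5475) → max |·| = 1.1200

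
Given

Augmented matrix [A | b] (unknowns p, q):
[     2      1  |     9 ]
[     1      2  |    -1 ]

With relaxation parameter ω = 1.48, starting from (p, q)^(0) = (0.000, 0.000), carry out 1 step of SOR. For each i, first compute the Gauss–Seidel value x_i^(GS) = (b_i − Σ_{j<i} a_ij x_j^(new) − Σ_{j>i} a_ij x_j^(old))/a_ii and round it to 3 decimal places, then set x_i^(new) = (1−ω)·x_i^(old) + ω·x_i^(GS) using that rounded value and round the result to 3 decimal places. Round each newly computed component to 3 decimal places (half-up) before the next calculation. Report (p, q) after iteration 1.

(6.660, -5.668)

Iteration 1:
  p: GS value = (9 - (1)·0.000) / (2) = 4.500;  p ← (1−ω)·0.000 + ω·4.500 = 6.660
  q: GS value = (-1 - (1)·6.660) / (2) = -3.830;  q ← (1−ω)·0.000 + ω·-3.830 = -5.668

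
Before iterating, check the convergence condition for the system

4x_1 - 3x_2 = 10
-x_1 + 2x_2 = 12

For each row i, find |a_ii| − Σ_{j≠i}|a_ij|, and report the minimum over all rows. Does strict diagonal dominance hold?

1

row 1: |4| − (3) = 1
row 2: |2| − (1) = 1
minimum over rows = 1 → strictly diagonally dominant (convergence guaranteed)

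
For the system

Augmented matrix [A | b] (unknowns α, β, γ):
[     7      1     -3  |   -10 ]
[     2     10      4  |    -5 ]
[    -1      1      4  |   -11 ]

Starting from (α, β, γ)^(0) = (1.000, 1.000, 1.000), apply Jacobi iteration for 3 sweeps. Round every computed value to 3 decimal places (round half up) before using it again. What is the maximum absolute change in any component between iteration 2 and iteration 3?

Iteration 1:
  α = (-10 - (1)·1.000 - (-3)·1.000) / (7) = -1.143
  β = (-5 - (2)·1.000 - (4)·1.000) / (10) = -1.100
  γ = (-11 - (-1)·1.000 - (1)·1.000) / (4) = -2.750
Iteration 2:
  α = (-10 - (1)·-1.100 - (-3)·-2.750) / (7) = -2.450
  β = (-5 - (2)·-1.143 - (4)·-2.750) / (10) = 0.829
  γ = (-11 - (-1)·-1.143 - (1)·-1.100) / (4) = -2.761
Iteration 3:
  α = (-10 - (1)·0.829 - (-3)·-2.761) / (7) = -2.730
  β = (-5 - (2)·-2.450 - (4)·-2.761) / (10) = 1.094
  γ = (-11 - (-1)·-2.450 - (1)·0.829) / (4) = -3.570
Change: (-0.280, 0.265, -0.809) → max |·| = 0.809

0.809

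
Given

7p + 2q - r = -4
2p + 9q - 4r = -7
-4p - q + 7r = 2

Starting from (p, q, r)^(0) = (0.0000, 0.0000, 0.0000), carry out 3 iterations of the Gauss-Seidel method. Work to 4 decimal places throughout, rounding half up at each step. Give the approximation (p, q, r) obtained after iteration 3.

(-0.3654, -0.7198, -0.0259)

Iteration 1:
  p = (-4 - (2)·0.0000 - (-1)·0.0000) / (7) = -0.5714
  q = (-7 - (2)·-0.5714 - (-4)·0.0000) / (9) = -0.6508
  r = (2 - (-4)·-0.5714 - (-1)·-0.6508) / (7) = -0.1338
Iteration 2:
  p = (-4 - (2)·-0.6508 - (-1)·-0.1338) / (7) = -0.4046
  q = (-7 - (2)·-0.4046 - (-4)·-0.1338) / (9) = -0.7473
  r = (2 - (-4)·-0.4046 - (-1)·-0.7473) / (7) = -0.0522
Iteration 3:
  p = (-4 - (2)·-0.7473 - (-1)·-0.0522) / (7) = -0.3654
  q = (-7 - (2)·-0.3654 - (-4)·-0.0522) / (9) = -0.7198
  r = (2 - (-4)·-0.3654 - (-1)·-0.7198) / (7) = -0.0259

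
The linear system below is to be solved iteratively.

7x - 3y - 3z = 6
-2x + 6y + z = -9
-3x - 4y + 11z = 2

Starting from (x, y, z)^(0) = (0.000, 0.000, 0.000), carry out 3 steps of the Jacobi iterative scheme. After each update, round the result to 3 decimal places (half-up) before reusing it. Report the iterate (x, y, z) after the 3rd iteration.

(0.268, -1.381, -0.191)

Iteration 1:
  x = (6 - (-3)·0.000 - (-3)·0.000) / (7) = 0.857
  y = (-9 - (-2)·0.000 - (1)·0.000) / (6) = -1.500
  z = (2 - (-3)·0.000 - (-4)·0.000) / (11) = 0.182
Iteration 2:
  x = (6 - (-3)·-1.500 - (-3)·0.182) / (7) = 0.292
  y = (-9 - (-2)·0.857 - (1)·0.182) / (6) = -1.245
  z = (2 - (-3)·0.857 - (-4)·-1.500) / (11) = -0.130
Iteration 3:
  x = (6 - (-3)·-1.245 - (-3)·-0.130) / (7) = 0.268
  y = (-9 - (-2)·0.292 - (1)·-0.130) / (6) = -1.381
  z = (2 - (-3)·0.292 - (-4)·-1.245) / (11) = -0.191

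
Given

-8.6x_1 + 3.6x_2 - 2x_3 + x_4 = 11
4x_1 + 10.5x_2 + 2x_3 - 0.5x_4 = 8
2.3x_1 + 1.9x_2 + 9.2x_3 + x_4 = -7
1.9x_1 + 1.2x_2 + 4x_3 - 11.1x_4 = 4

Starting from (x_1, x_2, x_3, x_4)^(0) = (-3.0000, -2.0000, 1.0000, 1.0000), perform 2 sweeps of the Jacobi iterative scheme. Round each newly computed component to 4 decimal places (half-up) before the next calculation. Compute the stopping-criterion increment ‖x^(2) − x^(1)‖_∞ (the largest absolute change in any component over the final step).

Iteration 1:
  x_1 = (11 - (3.6)·-2.0000 - (-2)·1.0000 - (1)·1.0000) / (-8.6) = -2.2326
  x_2 = (8 - (4)·-3.0000 - (2)·1.0000 - (-0.5)·1.0000) / (10.5) = 1.7619
  x_3 = (-7 - (2.3)·-3.0000 - (1.9)·-2.0000 - (1)·1.0000) / (9.2) = 0.2935
  x_4 = (4 - (1.9)·-3.0000 - (1.2)·-2.0000 - (4)·1.0000) / (-11.1) = -0.7297
Iteration 2:
  x_1 = (11 - (3.6)·1.7619 - (-2)·0.2935 - (1)·-0.7297) / (-8.6) = -0.6946
  x_2 = (8 - (4)·-2.2326 - (2)·0.2935 - (-0.5)·-0.7297) / (10.5) = 1.5218
  x_3 = (-7 - (2.3)·-2.2326 - (1.9)·1.7619 - (1)·-0.7297) / (9.2) = -0.4873
  x_4 = (4 - (1.9)·-2.2326 - (1.2)·1.7619 - (4)·0.2935) / (-11.1) = -0.4463
Change: (1.5380, -0.2401, -0.7808, 0.2834) → max |·| = 1.5380

1.5380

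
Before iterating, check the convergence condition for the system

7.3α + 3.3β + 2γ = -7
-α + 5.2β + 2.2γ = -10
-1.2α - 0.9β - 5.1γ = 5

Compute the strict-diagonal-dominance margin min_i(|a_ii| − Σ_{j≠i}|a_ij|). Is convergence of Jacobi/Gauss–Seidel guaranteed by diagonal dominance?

2

row 1: |7.3| − (3.3+2) = 2
row 2: |5.2| − (1+2.2) = 2
row 3: |-5.1| − (1.2+0.9) = 3
minimum over rows = 2 → strictly diagonally dominant (convergence guaranteed)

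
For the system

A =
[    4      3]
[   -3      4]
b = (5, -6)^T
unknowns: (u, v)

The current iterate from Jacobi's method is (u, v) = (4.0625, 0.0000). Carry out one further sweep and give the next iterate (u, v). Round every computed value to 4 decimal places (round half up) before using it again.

One sweep:
  u = (5 - (3)·0.0000) / (4) = 1.2500
  v = (-6 - (-3)·4.0625) / (4) = 1.5469

(1.2500, 1.5469)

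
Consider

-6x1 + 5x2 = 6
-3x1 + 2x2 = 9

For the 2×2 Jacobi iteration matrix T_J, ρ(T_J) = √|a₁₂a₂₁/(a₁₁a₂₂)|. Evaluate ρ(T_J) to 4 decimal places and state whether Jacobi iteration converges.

1.1180

a₁₂a₂₁/(a₁₁a₂₂) = (5)·(-3) / ((-6)·(2)) = 1.250000
ρ = √|1.250000| = √1.250000 = 1.1180
ρ > 1, so Jacobi diverges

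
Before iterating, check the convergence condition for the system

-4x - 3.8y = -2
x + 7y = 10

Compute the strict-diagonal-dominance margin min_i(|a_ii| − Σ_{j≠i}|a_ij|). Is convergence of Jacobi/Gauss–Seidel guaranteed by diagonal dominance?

0.2

row 1: |-4| − (3.8) = 0.2
row 2: |7| − (1) = 6
minimum over rows = 0.2 → strictly diagonally dominant (convergence guaranteed)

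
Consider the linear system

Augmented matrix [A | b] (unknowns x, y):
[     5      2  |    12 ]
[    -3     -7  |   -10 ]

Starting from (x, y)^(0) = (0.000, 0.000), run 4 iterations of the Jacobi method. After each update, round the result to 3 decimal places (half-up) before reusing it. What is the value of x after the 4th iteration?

Iteration 1:
  x = (12 - (2)·0.000) / (5) = 2.400
  y = (-10 - (-3)·0.000) / (-7) = 1.429
Iteration 2:
  x = (12 - (2)·1.429) / (5) = 1.828
  y = (-10 - (-3)·2.400) / (-7) = 0.400
Iteration 3:
  x = (12 - (2)·0.400) / (5) = 2.240
  y = (-10 - (-3)·1.828) / (-7) = 0.645
Iteration 4:
  x = (12 - (2)·0.645) / (5) = 2.142
  y = (-10 - (-3)·2.240) / (-7) = 0.469

2.142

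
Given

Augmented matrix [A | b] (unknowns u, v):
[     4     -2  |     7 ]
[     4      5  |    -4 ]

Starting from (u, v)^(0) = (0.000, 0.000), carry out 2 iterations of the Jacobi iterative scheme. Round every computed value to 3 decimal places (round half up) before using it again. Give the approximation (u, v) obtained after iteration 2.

Iteration 1:
  u = (7 - (-2)·0.000) / (4) = 1.750
  v = (-4 - (4)·0.000) / (5) = -0.800
Iteration 2:
  u = (7 - (-2)·-0.800) / (4) = 1.350
  v = (-4 - (4)·1.750) / (5) = -2.200

(1.350, -2.200)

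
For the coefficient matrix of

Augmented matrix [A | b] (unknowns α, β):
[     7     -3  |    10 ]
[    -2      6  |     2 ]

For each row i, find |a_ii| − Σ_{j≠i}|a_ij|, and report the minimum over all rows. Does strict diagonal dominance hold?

4

row 1: |7| − (3) = 4
row 2: |6| − (2) = 4
minimum over rows = 4 → strictly diagonally dominant (convergence guaranteed)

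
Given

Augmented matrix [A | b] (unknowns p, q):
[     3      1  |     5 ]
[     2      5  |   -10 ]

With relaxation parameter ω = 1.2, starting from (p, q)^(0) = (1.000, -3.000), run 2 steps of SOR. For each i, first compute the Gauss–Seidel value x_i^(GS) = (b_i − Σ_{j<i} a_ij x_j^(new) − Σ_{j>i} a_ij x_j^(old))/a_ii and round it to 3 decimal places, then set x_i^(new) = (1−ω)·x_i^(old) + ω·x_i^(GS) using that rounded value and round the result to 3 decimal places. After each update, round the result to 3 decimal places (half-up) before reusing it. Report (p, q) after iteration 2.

Iteration 1:
  p: GS value = (5 - (1)·-3.000) / (3) = 2.667;  p ← (1−ω)·1.000 + ω·2.667 = 3.000
  q: GS value = (-10 - (2)·3.000) / (5) = -3.200;  q ← (1−ω)·-3.000 + ω·-3.200 = -3.240
Iteration 2:
  p: GS value = (5 - (1)·-3.240) / (3) = 2.747;  p ← (1−ω)·3.000 + ω·2.747 = 2.696
  q: GS value = (-10 - (2)·2.696) / (5) = -3.078;  q ← (1−ω)·-3.240 + ω·-3.078 = -3.046

(2.696, -3.046)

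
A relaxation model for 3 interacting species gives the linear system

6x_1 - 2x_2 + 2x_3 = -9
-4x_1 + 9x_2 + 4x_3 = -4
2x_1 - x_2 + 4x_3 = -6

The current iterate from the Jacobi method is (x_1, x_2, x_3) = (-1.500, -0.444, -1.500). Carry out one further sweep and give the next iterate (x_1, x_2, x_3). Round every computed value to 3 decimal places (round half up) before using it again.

One sweep:
  x_1 = (-9 - (-2)·-0.444 - (2)·-1.500) / (6) = -1.148
  x_2 = (-4 - (-4)·-1.500 - (4)·-1.500) / (9) = -0.444
  x_3 = (-6 - (2)·-1.500 - (-1)·-0.444) / (4) = -0.861

(-1.148, -0.444, -0.861)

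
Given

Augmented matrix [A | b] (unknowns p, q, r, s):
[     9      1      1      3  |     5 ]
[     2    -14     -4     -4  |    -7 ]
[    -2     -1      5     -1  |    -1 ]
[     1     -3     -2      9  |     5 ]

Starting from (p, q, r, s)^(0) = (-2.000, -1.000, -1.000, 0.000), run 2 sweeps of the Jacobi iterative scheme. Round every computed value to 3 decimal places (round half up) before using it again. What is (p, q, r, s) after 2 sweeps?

(0.559, 0.891, 0.256, 0.369)

Iteration 1:
  p = (5 - (1)·-1.000 - (1)·-1.000 - (3)·0.000) / (9) = 0.778
  q = (-7 - (2)·-2.000 - (-4)·-1.000 - (-4)·0.000) / (-14) = 0.500
  r = (-1 - (-2)·-2.000 - (-1)·-1.000 - (-1)·0.000) / (5) = -1.200
  s = (5 - (1)·-2.000 - (-3)·-1.000 - (-2)·-1.000) / (9) = 0.222
Iteration 2:
  p = (5 - (1)·0.500 - (1)·-1.200 - (3)·0.222) / (9) = 0.559
  q = (-7 - (2)·0.778 - (-4)·-1.200 - (-4)·0.222) / (-14) = 0.891
  r = (-1 - (-2)·0.778 - (-1)·0.500 - (-1)·0.222) / (5) = 0.256
  s = (5 - (1)·0.778 - (-3)·0.500 - (-2)·-1.200) / (9) = 0.369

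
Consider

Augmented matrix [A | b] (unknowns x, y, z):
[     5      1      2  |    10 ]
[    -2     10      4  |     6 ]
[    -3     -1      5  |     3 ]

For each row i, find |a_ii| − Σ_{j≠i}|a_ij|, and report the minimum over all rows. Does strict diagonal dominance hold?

1

row 1: |5| − (1+2) = 2
row 2: |10| − (2+4) = 4
row 3: |5| − (3+1) = 1
minimum over rows = 1 → strictly diagonally dominant (convergence guaranteed)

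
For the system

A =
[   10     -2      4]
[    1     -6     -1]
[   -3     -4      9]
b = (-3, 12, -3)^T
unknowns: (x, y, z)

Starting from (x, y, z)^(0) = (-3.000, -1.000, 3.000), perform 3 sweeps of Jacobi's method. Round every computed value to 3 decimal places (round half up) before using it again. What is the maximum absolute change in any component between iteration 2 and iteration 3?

Iteration 1:
  x = (-3 - (-2)·-1.000 - (4)·3.000) / (10) = -1.700
  y = (12 - (1)·-3.000 - (-1)·3.000) / (-6) = -3.000
  z = (-3 - (-3)·-3.000 - (-4)·-1.000) / (9) = -1.778
Iteration 2:
  x = (-3 - (-2)·-3.000 - (4)·-1.778) / (10) = -0.189
  y = (12 - (1)·-1.700 - (-1)·-1.778) / (-6) = -1.987
  z = (-3 - (-3)·-1.700 - (-4)·-3.000) / (9) = -2.233
Iteration 3:
  x = (-3 - (-2)·-1.987 - (4)·-2.233) / (10) = 0.196
  y = (12 - (1)·-0.189 - (-1)·-2.233) / (-6) = -1.659
  z = (-3 - (-3)·-0.189 - (-4)·-1.987) / (9) = -1.279
Change: (0.385, 0.328, 0.954) → max |·| = 0.954

0.954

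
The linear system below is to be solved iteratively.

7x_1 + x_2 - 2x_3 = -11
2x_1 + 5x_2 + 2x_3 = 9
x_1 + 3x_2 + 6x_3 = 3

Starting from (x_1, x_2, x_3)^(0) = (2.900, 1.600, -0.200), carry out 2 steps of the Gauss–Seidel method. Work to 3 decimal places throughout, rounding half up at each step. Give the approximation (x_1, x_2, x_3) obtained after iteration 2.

(-2.090, 2.837, -0.570)

Iteration 1:
  x_1 = (-11 - (1)·1.600 - (-2)·-0.200) / (7) = -1.857
  x_2 = (9 - (2)·-1.857 - (2)·-0.200) / (5) = 2.623
  x_3 = (3 - (1)·-1.857 - (3)·2.623) / (6) = -0.502
Iteration 2:
  x_1 = (-11 - (1)·2.623 - (-2)·-0.502) / (7) = -2.090
  x_2 = (9 - (2)·-2.090 - (2)·-0.502) / (5) = 2.837
  x_3 = (3 - (1)·-2.090 - (3)·2.837) / (6) = -0.570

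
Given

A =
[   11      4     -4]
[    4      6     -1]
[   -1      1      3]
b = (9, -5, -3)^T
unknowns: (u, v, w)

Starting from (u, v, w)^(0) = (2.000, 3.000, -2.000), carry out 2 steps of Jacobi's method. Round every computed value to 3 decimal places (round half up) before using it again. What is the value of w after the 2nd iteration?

-0.500

Iteration 1:
  u = (9 - (4)·3.000 - (-4)·-2.000) / (11) = -1.000
  v = (-5 - (4)·2.000 - (-1)·-2.000) / (6) = -2.500
  w = (-3 - (-1)·2.000 - (1)·3.000) / (3) = -1.333
Iteration 2:
  u = (9 - (4)·-2.500 - (-4)·-1.333) / (11) = 1.243
  v = (-5 - (4)·-1.000 - (-1)·-1.333) / (6) = -0.389
  w = (-3 - (-1)·-1.000 - (1)·-2.500) / (3) = -0.500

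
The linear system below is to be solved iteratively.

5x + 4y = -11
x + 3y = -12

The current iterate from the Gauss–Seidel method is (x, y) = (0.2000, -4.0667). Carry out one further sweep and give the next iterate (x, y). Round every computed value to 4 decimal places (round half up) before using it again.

One sweep:
  x = (-11 - (4)·-4.0667) / (5) = 1.0534
  y = (-12 - (1)·1.0534) / (3) = -4.3511

(1.0534, -4.3511)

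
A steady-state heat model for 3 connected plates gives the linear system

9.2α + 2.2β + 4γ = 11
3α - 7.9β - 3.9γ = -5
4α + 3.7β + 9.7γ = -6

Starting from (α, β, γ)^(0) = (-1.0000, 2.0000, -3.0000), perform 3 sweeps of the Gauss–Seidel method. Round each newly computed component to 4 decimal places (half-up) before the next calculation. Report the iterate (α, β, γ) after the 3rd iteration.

Iteration 1:
  α = (11 - (2.2)·2.0000 - (4)·-3.0000) / (9.2) = 2.0217
  β = (-5 - (3)·2.0217 - (-3.9)·-3.0000) / (-7.9) = 2.8817
  γ = (-6 - (4)·2.0217 - (3.7)·2.8817) / (9.7) = -2.5515
Iteration 2:
  α = (11 - (2.2)·2.8817 - (4)·-2.5515) / (9.2) = 1.6159
  β = (-5 - (3)·1.6159 - (-3.9)·-2.5515) / (-7.9) = 2.5061
  γ = (-6 - (4)·1.6159 - (3.7)·2.5061) / (9.7) = -2.2408
Iteration 3:
  α = (11 - (2.2)·2.5061 - (4)·-2.2408) / (9.2) = 1.5706
  β = (-5 - (3)·1.5706 - (-3.9)·-2.2408) / (-7.9) = 2.3356
  γ = (-6 - (4)·1.5706 - (3.7)·2.3356) / (9.7) = -2.1571

(1.5706, 2.3356, -2.1571)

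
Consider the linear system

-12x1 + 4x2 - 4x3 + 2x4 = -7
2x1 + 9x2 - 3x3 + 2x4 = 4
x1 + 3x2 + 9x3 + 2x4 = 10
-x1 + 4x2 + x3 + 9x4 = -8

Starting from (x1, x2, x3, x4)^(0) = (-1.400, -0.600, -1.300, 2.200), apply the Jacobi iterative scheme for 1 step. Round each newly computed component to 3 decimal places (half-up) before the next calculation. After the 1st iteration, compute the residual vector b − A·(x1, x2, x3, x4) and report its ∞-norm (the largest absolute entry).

13.042

Iteration 1:
  x1 = (-7 - (4)·-0.600 - (-4)·-1.300 - (2)·2.200) / (-12) = 1.183
  x2 = (4 - (2)·-1.400 - (-3)·-1.300 - (2)·2.200) / (9) = -0.167
  x3 = (10 - (1)·-1.400 - (3)·-0.600 - (2)·2.200) / (9) = 0.978
  x4 = (-8 - (-1)·-1.400 - (4)·-0.600 - (1)·-1.300) / (9) = -0.633
Residual b − A·x = (13.042, 7.337, 1.782, -1.430); ∞-norm = 13.042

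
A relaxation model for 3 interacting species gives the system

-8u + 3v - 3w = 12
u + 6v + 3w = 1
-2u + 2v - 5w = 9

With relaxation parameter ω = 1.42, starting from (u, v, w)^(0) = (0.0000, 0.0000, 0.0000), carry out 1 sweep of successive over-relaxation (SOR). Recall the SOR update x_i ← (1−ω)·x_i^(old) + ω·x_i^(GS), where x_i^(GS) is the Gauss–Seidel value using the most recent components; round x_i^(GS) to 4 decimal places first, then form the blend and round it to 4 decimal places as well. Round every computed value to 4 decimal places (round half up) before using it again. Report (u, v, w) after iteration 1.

(-2.1300, 0.7408, -0.9254)

Iteration 1:
  u: GS value = (12 - (3)·0.0000 - (-3)·0.0000) / (-8) = -1.5000;  u ← (1−ω)·0.0000 + ω·-1.5000 = -2.1300
  v: GS value = (1 - (1)·-2.1300 - (3)·0.0000) / (6) = 0.5217;  v ← (1−ω)·0.0000 + ω·0.5217 = 0.7408
  w: GS value = (9 - (-2)·-2.1300 - (2)·0.7408) / (-5) = -0.6517;  w ← (1−ω)·0.0000 + ω·-0.6517 = -0.9254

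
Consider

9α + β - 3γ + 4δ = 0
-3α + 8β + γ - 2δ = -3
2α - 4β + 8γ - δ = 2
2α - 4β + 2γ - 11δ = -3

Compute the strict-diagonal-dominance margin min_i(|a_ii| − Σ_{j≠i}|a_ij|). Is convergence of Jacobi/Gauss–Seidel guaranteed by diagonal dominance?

row 1: |9| − (1+3+4) = 1
row 2: |8| − (3+1+2) = 2
row 3: |8| − (2+4+1) = 1
row 4: |-11| − (2+4+2) = 3
minimum over rows = 1 → strictly diagonally dominant (convergence guaranteed)

1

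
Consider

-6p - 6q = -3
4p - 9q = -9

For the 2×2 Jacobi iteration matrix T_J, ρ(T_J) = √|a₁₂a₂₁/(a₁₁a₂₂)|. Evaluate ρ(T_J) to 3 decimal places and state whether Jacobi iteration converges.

a₁₂a₂₁/(a₁₁a₂₂) = (-6)·(4) / ((-6)·(-9)) = -0.444444
ρ = √|-0.444444| = √0.444444 = 0.667
ρ < 1, so Jacobi converges

0.667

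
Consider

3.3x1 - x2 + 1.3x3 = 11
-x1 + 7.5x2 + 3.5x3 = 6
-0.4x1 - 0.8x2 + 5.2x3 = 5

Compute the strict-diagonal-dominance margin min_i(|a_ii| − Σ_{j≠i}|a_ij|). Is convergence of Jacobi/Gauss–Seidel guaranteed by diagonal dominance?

row 1: |3.3| − (1+1.3) = 1
row 2: |7.5| − (1+3.5) = 3
row 3: |5.2| − (0.4+0.8) = 4
minimum over rows = 1 → strictly diagonally dominant (convergence guaranteed)

1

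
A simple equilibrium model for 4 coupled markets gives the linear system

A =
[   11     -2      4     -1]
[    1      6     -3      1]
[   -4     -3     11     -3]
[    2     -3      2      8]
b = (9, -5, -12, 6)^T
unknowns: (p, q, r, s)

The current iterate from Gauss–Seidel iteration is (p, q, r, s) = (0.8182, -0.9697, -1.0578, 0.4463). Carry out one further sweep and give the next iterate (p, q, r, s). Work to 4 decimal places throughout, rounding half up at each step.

(1.0671, -1.6145, -1.0215, 0.1332)

One sweep:
  p = (9 - (-2)·-0.9697 - (4)·-1.0578 - (-1)·0.4463) / (11) = 1.0671
  q = (-5 - (1)·1.0671 - (-3)·-1.0578 - (1)·0.4463) / (6) = -1.6145
  r = (-12 - (-4)·1.0671 - (-3)·-1.6145 - (-3)·0.4463) / (11) = -1.0215
  s = (6 - (2)·1.0671 - (-3)·-1.6145 - (2)·-1.0215) / (8) = 0.1332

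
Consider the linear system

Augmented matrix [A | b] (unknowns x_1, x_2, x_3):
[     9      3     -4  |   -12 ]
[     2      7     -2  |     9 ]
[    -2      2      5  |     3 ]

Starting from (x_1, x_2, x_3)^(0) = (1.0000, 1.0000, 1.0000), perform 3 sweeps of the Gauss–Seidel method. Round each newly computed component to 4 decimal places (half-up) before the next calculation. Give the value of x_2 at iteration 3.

Iteration 1:
  x_1 = (-12 - (3)·1.0000 - (-4)·1.0000) / (9) = -1.2222
  x_2 = (9 - (2)·-1.2222 - (-2)·1.0000) / (7) = 1.9206
  x_3 = (3 - (-2)·-1.2222 - (2)·1.9206) / (5) = -0.6571
Iteration 2:
  x_1 = (-12 - (3)·1.9206 - (-4)·-0.6571) / (9) = -2.2656
  x_2 = (9 - (2)·-2.2656 - (-2)·-0.6571) / (7) = 1.7453
  x_3 = (3 - (-2)·-2.2656 - (2)·1.7453) / (5) = -1.0044
Iteration 3:
  x_1 = (-12 - (3)·1.7453 - (-4)·-1.0044) / (9) = -2.3615
  x_2 = (9 - (2)·-2.3615 - (-2)·-1.0044) / (7) = 1.6735
  x_3 = (3 - (-2)·-2.3615 - (2)·1.6735) / (5) = -1.0140

1.6735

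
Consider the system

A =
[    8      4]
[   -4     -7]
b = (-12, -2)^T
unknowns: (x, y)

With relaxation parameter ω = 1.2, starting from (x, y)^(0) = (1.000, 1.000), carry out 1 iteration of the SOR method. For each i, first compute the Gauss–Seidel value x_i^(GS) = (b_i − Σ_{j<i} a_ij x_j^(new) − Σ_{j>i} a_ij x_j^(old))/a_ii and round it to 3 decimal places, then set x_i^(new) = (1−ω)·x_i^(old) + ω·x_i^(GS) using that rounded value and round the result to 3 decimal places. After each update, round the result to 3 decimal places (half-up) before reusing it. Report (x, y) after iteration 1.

Iteration 1:
  x: GS value = (-12 - (4)·1.000) / (8) = -2.000;  x ← (1−ω)·1.000 + ω·-2.000 = -2.600
  y: GS value = (-2 - (-4)·-2.600) / (-7) = 1.771;  y ← (1−ω)·1.000 + ω·1.771 = 1.925

(-2.600, 1.925)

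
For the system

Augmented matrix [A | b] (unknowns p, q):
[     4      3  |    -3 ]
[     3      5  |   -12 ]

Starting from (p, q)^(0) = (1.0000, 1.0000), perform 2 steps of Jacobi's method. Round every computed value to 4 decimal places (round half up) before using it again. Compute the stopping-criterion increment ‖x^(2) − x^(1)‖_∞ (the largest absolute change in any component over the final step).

3.0000

Iteration 1:
  p = (-3 - (3)·1.0000) / (4) = -1.5000
  q = (-12 - (3)·1.0000) / (5) = -3.0000
Iteration 2:
  p = (-3 - (3)·-3.0000) / (4) = 1.5000
  q = (-12 - (3)·-1.5000) / (5) = -1.5000
Change: (3.0000, 1.5000) → max |·| = 3.0000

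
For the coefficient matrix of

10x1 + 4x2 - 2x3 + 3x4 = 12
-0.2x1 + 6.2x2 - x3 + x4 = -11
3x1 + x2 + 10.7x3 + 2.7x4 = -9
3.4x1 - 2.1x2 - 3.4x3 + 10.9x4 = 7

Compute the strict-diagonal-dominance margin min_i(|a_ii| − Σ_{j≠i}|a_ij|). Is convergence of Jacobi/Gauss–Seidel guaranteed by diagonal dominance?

1

row 1: |10| − (4+2+3) = 1
row 2: |6.2| − (0.2+1+1) = 4
row 3: |10.7| − (3+1+2.7) = 4
row 4: |10.9| − (3.4+2.1+3.4) = 2
minimum over rows = 1 → strictly diagonally dominant (convergence guaranteed)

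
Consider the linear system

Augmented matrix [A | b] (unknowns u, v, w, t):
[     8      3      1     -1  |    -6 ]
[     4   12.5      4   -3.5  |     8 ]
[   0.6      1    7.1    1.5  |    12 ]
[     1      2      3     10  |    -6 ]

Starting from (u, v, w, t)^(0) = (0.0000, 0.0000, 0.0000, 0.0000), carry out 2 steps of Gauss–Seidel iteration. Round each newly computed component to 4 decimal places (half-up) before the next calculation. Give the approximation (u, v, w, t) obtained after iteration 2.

(-1.4324, 0.2437, 2.0283, -1.1140)

Iteration 1:
  u = (-6 - (3)·0.0000 - (1)·0.0000 - (-1)·0.0000) / (8) = -0.7500
  v = (8 - (4)·-0.7500 - (4)·0.0000 - (-3.5)·0.0000) / (12.5) = 0.8800
  w = (12 - (0.6)·-0.7500 - (1)·0.8800 - (1.5)·0.0000) / (7.1) = 1.6296
  t = (-6 - (1)·-0.7500 - (2)·0.8800 - (3)·1.6296) / (10) = -1.1899
Iteration 2:
  u = (-6 - (3)·0.8800 - (1)·1.6296 - (-1)·-1.1899) / (8) = -1.4324
  v = (8 - (4)·-1.4324 - (4)·1.6296 - (-3.5)·-1.1899) / (12.5) = 0.2437
  w = (12 - (0.6)·-1.4324 - (1)·0.2437 - (1.5)·-1.1899) / (7.1) = 2.0283
  t = (-6 - (1)·-1.4324 - (2)·0.2437 - (3)·2.0283) / (10) = -1.1140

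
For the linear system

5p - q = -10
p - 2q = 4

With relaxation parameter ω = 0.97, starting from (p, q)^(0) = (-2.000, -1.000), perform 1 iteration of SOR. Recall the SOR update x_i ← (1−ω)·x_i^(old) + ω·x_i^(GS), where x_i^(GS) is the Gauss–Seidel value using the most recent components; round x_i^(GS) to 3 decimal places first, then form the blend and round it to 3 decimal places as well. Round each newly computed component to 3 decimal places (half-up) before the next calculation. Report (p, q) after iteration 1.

(-2.194, -3.034)

Iteration 1:
  p: GS value = (-10 - (-1)·-1.000) / (5) = -2.200;  p ← (1−ω)·-2.000 + ω·-2.200 = -2.194
  q: GS value = (4 - (1)·-2.194) / (-2) = -3.097;  q ← (1−ω)·-1.000 + ω·-3.097 = -3.034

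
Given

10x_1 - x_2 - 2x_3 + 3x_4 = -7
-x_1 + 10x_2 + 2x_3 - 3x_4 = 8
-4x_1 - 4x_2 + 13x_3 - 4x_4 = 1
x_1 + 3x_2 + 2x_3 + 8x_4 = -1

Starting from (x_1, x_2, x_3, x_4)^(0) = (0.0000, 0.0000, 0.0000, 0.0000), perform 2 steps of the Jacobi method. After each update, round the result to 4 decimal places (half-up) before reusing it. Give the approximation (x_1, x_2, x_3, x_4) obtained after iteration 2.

(-0.5671, 0.6771, 0.0692, -0.3567)

Iteration 1:
  x_1 = (-7 - (-1)·0.0000 - (-2)·0.0000 - (3)·0.0000) / (10) = -0.7000
  x_2 = (8 - (-1)·0.0000 - (2)·0.0000 - (-3)·0.0000) / (10) = 0.8000
  x_3 = (1 - (-4)·0.0000 - (-4)·0.0000 - (-4)·0.0000) / (13) = 0.0769
  x_4 = (-1 - (1)·0.0000 - (3)·0.0000 - (2)·0.0000) / (8) = -0.1250
Iteration 2:
  x_1 = (-7 - (-1)·0.8000 - (-2)·0.0769 - (3)·-0.1250) / (10) = -0.5671
  x_2 = (8 - (-1)·-0.7000 - (2)·0.0769 - (-3)·-0.1250) / (10) = 0.6771
  x_3 = (1 - (-4)·-0.7000 - (-4)·0.8000 - (-4)·-0.1250) / (13) = 0.0692
  x_4 = (-1 - (1)·-0.7000 - (3)·0.8000 - (2)·0.0769) / (8) = -0.3567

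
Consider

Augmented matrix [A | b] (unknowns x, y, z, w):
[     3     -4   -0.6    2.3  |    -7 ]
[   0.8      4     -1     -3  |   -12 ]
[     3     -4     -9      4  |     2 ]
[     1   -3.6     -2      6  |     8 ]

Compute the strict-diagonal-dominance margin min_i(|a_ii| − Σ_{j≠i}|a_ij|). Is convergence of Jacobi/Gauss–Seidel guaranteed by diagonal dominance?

row 1: |3| − (4+0.6+2.3) = -3.9
row 2: |4| − (0.8+1+3) = -0.8
row 3: |-9| − (3+4+4) = -2
row 4: |6| − (1+3.6+2) = -0.6
minimum over rows = -3.9 → not strictly diagonally dominant

-3.9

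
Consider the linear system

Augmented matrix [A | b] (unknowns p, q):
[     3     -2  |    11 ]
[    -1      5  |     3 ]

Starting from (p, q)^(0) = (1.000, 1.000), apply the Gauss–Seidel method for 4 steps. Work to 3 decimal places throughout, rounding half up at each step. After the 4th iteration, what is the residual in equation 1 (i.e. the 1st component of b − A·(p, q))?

Iteration 1:
  p = (11 - (-2)·1.000) / (3) = 4.333
  q = (3 - (-1)·4.333) / (5) = 1.467
Iteration 2:
  p = (11 - (-2)·1.467) / (3) = 4.645
  q = (3 - (-1)·4.645) / (5) = 1.529
Iteration 3:
  p = (11 - (-2)·1.529) / (3) = 4.686
  q = (3 - (-1)·4.686) / (5) = 1.537
Iteration 4:
  p = (11 - (-2)·1.537) / (3) = 4.691
  q = (3 - (-1)·4.691) / (5) = 1.538
Residual b − A·x = (0.003, 0.001)

0.003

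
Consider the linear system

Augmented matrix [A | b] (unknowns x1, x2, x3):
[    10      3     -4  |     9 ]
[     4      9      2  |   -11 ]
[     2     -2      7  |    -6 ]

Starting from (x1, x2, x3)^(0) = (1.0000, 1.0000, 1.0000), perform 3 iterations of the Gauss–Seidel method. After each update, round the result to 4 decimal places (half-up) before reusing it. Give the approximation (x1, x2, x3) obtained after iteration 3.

Iteration 1:
  x1 = (9 - (3)·1.0000 - (-4)·1.0000) / (10) = 1.0000
  x2 = (-11 - (4)·1.0000 - (2)·1.0000) / (9) = -1.8889
  x3 = (-6 - (2)·1.0000 - (-2)·-1.8889) / (7) = -1.6825
Iteration 2:
  x1 = (9 - (3)·-1.8889 - (-4)·-1.6825) / (10) = 0.7937
  x2 = (-11 - (4)·0.7937 - (2)·-1.6825) / (9) = -1.2011
  x3 = (-6 - (2)·0.7937 - (-2)·-1.2011) / (7) = -1.4271
Iteration 3:
  x1 = (9 - (3)·-1.2011 - (-4)·-1.4271) / (10) = 0.6895
  x2 = (-11 - (4)·0.6895 - (2)·-1.4271) / (9) = -1.2115
  x3 = (-6 - (2)·0.6895 - (-2)·-1.2115) / (7) = -1.4003

(0.6895, -1.2115, -1.4003)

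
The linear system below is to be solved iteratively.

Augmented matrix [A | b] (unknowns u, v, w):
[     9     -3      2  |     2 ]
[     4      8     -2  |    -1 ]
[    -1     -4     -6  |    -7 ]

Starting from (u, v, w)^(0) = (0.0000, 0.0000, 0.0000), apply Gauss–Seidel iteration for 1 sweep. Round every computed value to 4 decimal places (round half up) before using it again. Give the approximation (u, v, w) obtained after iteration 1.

Iteration 1:
  u = (2 - (-3)·0.0000 - (2)·0.0000) / (9) = 0.2222
  v = (-1 - (4)·0.2222 - (-2)·0.0000) / (8) = -0.2361
  w = (-7 - (-1)·0.2222 - (-4)·-0.2361) / (-6) = 1.2870

(0.2222, -0.2361, 1.2870)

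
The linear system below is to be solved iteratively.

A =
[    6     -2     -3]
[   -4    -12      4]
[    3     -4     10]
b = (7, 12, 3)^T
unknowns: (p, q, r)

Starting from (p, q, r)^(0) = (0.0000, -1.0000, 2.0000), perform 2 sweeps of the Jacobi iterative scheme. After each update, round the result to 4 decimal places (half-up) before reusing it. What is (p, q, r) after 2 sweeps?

(1.0056, -1.6444, -0.3833)

Iteration 1:
  p = (7 - (-2)·-1.0000 - (-3)·2.0000) / (6) = 1.8333
  q = (12 - (-4)·0.0000 - (4)·2.0000) / (-12) = -0.3333
  r = (3 - (3)·0.0000 - (-4)·-1.0000) / (10) = -0.1000
Iteration 2:
  p = (7 - (-2)·-0.3333 - (-3)·-0.1000) / (6) = 1.0056
  q = (12 - (-4)·1.8333 - (4)·-0.1000) / (-12) = -1.6444
  r = (3 - (3)·1.8333 - (-4)·-0.3333) / (10) = -0.3833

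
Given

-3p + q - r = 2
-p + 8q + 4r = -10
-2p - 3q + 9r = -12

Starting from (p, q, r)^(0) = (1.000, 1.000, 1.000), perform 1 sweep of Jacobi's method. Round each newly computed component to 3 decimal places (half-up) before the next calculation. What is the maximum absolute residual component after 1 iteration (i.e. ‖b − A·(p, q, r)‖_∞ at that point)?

11.207

Iteration 1:
  p = (2 - (1)·1.000 - (-1)·1.000) / (-3) = -0.667
  q = (-10 - (-1)·1.000 - (4)·1.000) / (8) = -1.625
  r = (-12 - (-2)·1.000 - (-3)·1.000) / (9) = -0.778
Residual b − A·x = (0.846, 5.445, -11.207); ∞-norm = 11.207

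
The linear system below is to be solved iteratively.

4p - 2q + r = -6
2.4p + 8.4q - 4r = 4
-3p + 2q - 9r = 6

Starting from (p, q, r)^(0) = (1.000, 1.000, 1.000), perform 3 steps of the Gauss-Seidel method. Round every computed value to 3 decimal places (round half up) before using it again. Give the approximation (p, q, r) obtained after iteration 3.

(-1.076, 0.680, -0.157)

Iteration 1:
  p = (-6 - (-2)·1.000 - (1)·1.000) / (4) = -1.250
  q = (4 - (2.4)·-1.250 - (-4)·1.000) / (8.4) = 1.310
  r = (6 - (-3)·-1.250 - (2)·1.310) / (-9) = 0.041
Iteration 2:
  p = (-6 - (-2)·1.310 - (1)·0.041) / (4) = -0.855
  q = (4 - (2.4)·-0.855 - (-4)·0.041) / (8.4) = 0.740
  r = (6 - (-3)·-0.855 - (2)·0.740) / (-9) = -0.217
Iteration 3:
  p = (-6 - (-2)·0.740 - (1)·-0.217) / (4) = -1.076
  q = (4 - (2.4)·-1.076 - (-4)·-0.217) / (8.4) = 0.680
  r = (6 - (-3)·-1.076 - (2)·0.680) / (-9) = -0.157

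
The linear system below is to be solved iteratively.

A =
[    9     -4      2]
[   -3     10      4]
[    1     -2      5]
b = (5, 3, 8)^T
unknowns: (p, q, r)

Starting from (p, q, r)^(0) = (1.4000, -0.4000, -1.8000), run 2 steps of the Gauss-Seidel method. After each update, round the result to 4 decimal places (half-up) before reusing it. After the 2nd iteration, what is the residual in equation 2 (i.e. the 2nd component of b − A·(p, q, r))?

2.3668

Iteration 1:
  p = (5 - (-4)·-0.4000 - (2)·-1.8000) / (9) = 0.7778
  q = (3 - (-3)·0.7778 - (4)·-1.8000) / (10) = 1.2533
  r = (8 - (1)·0.7778 - (-2)·1.2533) / (5) = 1.9458
Iteration 2:
  p = (5 - (-4)·1.2533 - (2)·1.9458) / (9) = 0.6802
  q = (3 - (-3)·0.6802 - (4)·1.9458) / (10) = -0.2743
  r = (8 - (1)·0.6802 - (-2)·-0.2743) / (5) = 1.3542
Residual b − A·x = (-4.9274, 2.3668, 0.0002)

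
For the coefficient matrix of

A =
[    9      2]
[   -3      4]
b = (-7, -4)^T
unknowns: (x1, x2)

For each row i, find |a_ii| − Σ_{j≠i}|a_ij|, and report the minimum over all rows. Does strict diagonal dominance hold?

row 1: |9| − (2) = 7
row 2: |4| − (3) = 1
minimum over rows = 1 → strictly diagonally dominant (convergence guaranteed)

1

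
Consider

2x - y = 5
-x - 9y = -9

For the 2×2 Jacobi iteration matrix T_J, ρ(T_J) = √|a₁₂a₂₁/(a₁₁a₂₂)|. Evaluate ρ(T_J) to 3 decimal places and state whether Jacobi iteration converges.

0.236

a₁₂a₂₁/(a₁₁a₂₂) = (-1)·(-1) / ((2)·(-9)) = -0.055556
ρ = √|-0.055556| = √0.055556 = 0.236
ρ < 1, so Jacobi converges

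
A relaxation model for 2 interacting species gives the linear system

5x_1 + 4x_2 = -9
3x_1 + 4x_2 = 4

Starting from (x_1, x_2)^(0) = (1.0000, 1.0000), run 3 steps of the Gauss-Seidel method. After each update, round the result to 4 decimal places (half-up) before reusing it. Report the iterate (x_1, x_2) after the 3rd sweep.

(-5.0960, 4.8220)

Iteration 1:
  x_1 = (-9 - (4)·1.0000) / (5) = -2.6000
  x_2 = (4 - (3)·-2.6000) / (4) = 2.9500
Iteration 2:
  x_1 = (-9 - (4)·2.9500) / (5) = -4.1600
  x_2 = (4 - (3)·-4.1600) / (4) = 4.1200
Iteration 3:
  x_1 = (-9 - (4)·4.1200) / (5) = -5.0960
  x_2 = (4 - (3)·-5.0960) / (4) = 4.8220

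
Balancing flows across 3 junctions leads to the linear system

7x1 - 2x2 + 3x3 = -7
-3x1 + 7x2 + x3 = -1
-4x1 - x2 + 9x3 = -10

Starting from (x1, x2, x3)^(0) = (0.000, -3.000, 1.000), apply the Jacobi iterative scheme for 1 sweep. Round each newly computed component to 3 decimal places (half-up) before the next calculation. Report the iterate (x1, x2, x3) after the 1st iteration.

(-2.286, -0.286, -1.444)

Iteration 1:
  x1 = (-7 - (-2)·-3.000 - (3)·1.000) / (7) = -2.286
  x2 = (-1 - (-3)·0.000 - (1)·1.000) / (7) = -0.286
  x3 = (-10 - (-4)·0.000 - (-1)·-3.000) / (9) = -1.444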